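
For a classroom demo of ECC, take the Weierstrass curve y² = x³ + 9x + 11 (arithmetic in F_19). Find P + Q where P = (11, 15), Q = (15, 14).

(18, 1)

(11, 15) + (15, 14). λ = (14 - 15)/(15 - 11) ≡ 18/4 mod 19. 4⁻¹ ≡ 5 (mod 19) since 4·5 = 20 ≡ 1, so λ ≡ 14.
  x = λ² - 11 - 15 = 196 - 26 ≡ 18; y = λ·(11 - 18) - 15 ≡ 1. → (18, 1)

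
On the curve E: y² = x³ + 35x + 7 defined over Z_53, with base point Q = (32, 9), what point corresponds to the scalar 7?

Double-and-add on 7 = (111)₂. Start with Q = (32, 9) for the leading 1-bit.
double: tangent at (32, 9): λ = (3·32² + 35)/(2·9) ≡ 33/18. 18⁻¹ ≡ 3 (mod 53), so λ ≡ 33·3 ≡ 46.
  x = λ² - 32 - 32 = 2116 - 64 ≡ 38; y = λ·(32 - 38) - 9 ≡ 33. → (38, 33)
add Q: (38, 33) + (32, 9). λ = (9 - 33)/(32 - 38) ≡ 29/47 mod 53. 47⁻¹ ≡ 44 (mod 53), so λ ≡ 4.
  x = λ² - 38 - 32 = 16 - 70 ≡ 52; y = λ·(38 - 52) - 33 ≡ 17. → (52, 17)
double: tangent at (52, 17): λ = (3·52² + 35)/(2·17) ≡ 38/34. 34⁻¹ ≡ 39 (mod 53) since 34·39 = 1326 ≡ 1, so λ ≡ 38·39 ≡ 51.
  x = λ² - 52 - 52 = 2601 - 104 ≡ 6; y = λ·(52 - 6) - 17 ≡ 50. → (6, 50)
add Q: (6, 50) + (32, 9). λ = (9 - 50)/(32 - 6) ≡ 12/26 mod 53. 26⁻¹ ≡ 51 (mod 53) since 26·51 = 1326 ≡ 1, so λ ≡ 29.
  x = λ² - 6 - 32 = 841 - 38 ≡ 8; y = λ·(6 - 8) - 50 ≡ 51. → (8, 51)

(8, 51)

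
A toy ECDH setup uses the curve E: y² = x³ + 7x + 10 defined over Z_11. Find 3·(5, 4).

Write G = (5, 4).
Repeated addition: build up to 3G.
2G: tangent at (5, 4): λ = (3·5² + 7)/(2·4) ≡ 5/8. 8⁻¹ ≡ 7 (mod 11), so λ ≡ 5·7 ≡ 2.
  x = λ² - 5 - 5 = 4 - 10 ≡ 5; y = λ·(5 - 5) - 4 ≡ 7. → (5, 7)
3G: (5, 7) + (5, 4): same x and y₁ ≡ -y₂, so the sum is ∞.

O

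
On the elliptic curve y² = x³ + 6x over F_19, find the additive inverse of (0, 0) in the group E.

(0, 0)

-(0, 0) = (0, -0 mod 19) = (0, 0).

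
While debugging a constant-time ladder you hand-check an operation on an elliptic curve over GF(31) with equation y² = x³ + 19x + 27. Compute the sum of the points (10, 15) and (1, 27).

(8, 3)

(10, 15) + (1, 27). λ = (27 - 15)/(1 - 10) ≡ 12/22 mod 31. 22⁻¹ ≡ 24 (mod 31), so λ ≡ 9.
  x = λ² - 10 - 1 = 81 - 11 ≡ 8; y = λ·(10 - 8) - 15 ≡ 3. → (8, 3)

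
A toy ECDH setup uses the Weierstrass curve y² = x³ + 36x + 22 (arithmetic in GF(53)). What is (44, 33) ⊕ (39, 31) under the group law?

(44, 33) + (39, 31). λ = (31 - 33)/(39 - 44) ≡ 51/48 mod 53. 48⁻¹ ≡ 21 (mod 53) since 48·21 = 1008 ≡ 1, so λ ≡ 11.
  x = λ² - 44 - 39 = 121 - 83 ≡ 38; y = λ·(44 - 38) - 33 ≡ 33. → (38, 33)

(38, 33)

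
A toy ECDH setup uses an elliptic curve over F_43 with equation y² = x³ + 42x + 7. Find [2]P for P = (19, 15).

(3, 26)

tangent at (19, 15): λ = (3·19² + 42)/(2·15) ≡ 7/30. 30⁻¹ ≡ 33 (mod 43), so λ ≡ 7·33 ≡ 16.
  x = λ² - 19 - 19 = 256 - 38 ≡ 3; y = λ·(19 - 3) - 15 ≡ 26. → (3, 26)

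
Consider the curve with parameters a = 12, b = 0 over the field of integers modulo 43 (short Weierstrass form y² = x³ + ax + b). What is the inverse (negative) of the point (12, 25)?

-(12, 25) = (12, -25 mod 43) = (12, 18).

(12, 18)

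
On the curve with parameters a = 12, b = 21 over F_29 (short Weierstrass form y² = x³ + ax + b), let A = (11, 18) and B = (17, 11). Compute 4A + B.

(2, 16)

First 4A:
Repeated addition: build up to 4A.
2A: tangent at (11, 18): λ = (3·11² + 12)/(2·18) ≡ 27/7. 7⁻¹ ≡ 25 (mod 29) since 7·25 = 175 ≡ 1, so λ ≡ 27·25 ≡ 8.
  x = λ² - 11 - 11 = 64 - 22 ≡ 13; y = λ·(11 - 13) - 18 ≡ 24. → (13, 24)
3A: (13, 24) + (11, 18). λ = (18 - 24)/(11 - 13) ≡ 23/27 mod 29. 27⁻¹ ≡ 14 (mod 29) since 27·14 = 378 ≡ 1, so λ ≡ 3.
  x = λ² - 13 - 11 = 9 - 24 ≡ 14; y = λ·(13 - 14) - 24 ≡ 2. → (14, 2)
4A: (14, 2) + (11, 18). λ = (18 - 2)/(11 - 14) ≡ 16/26 mod 29. 26⁻¹ ≡ 19 (mod 29) since 26·19 = 494 ≡ 1, so λ ≡ 14.
  x = λ² - 14 - 11 = 196 - 25 ≡ 26; y = λ·(14 - 26) - 2 ≡ 4. → (26, 4)
4A = (26, 4).
Finally 4A + B:
(26, 4) + (17, 11). λ = (11 - 4)/(17 - 26) ≡ 7/20 mod 29. 20⁻¹ ≡ 16 (mod 29) since 20·16 = 320 ≡ 1, so λ ≡ 25.
  x = λ² - 26 - 17 = 625 - 43 ≡ 2; y = λ·(26 - 2) - 4 ≡ 16. → (2, 16)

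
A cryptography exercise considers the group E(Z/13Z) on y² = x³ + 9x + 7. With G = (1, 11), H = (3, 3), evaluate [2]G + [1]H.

(4, 9)

First 2G:
Repeated addition: build up to 2G.
2G: tangent at (1, 11): λ = (3·1² + 9)/(2·11) ≡ 12/9. 9⁻¹ ≡ 3 (mod 13), so λ ≡ 12·3 ≡ 10.
  x = λ² - 1 - 1 = 100 - 2 ≡ 7; y = λ·(1 - 7) - 11 ≡ 7. → (7, 7)
2G = (7, 7).
Finally 2G + H:
(7, 7) + (3, 3). λ = (3 - 7)/(3 - 7) ≡ 9/9 mod 13. 9⁻¹ ≡ 3 (mod 13) since 9·3 = 27 ≡ 1, so λ ≡ 1.
  x = λ² - 7 - 3 = 1 - 10 ≡ 4; y = λ·(7 - 4) - 7 ≡ 9. → (4, 9)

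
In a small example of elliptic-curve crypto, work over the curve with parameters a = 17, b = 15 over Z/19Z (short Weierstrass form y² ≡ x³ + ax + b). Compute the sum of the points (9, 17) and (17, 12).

(9, 17) + (17, 12). λ = (12 - 17)/(17 - 9) ≡ 14/8 mod 19. 8⁻¹ ≡ 12 (mod 19), so λ ≡ 16.
  x = λ² - 9 - 17 = 256 - 26 ≡ 2; y = λ·(9 - 2) - 17 ≡ 0. → (2, 0)

(2, 0)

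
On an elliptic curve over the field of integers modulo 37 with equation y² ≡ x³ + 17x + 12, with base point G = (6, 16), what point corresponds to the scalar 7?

(14, 16)

Double-and-add on 7 = (111)₂. Start with G = (6, 16) for the leading 1-bit.
double: tangent at (6, 16): λ = (3·6² + 17)/(2·16) ≡ 14/32. 32⁻¹ ≡ 22 (mod 37), so λ ≡ 14·22 ≡ 12.
  x = λ² - 6 - 6 = 144 - 12 ≡ 21; y = λ·(6 - 21) - 16 ≡ 26. → (21, 26)
add G: (21, 26) + (6, 16). λ = (16 - 26)/(6 - 21) ≡ 27/22 mod 37. 22⁻¹ ≡ 32 (mod 37), so λ ≡ 13.
  x = λ² - 21 - 6 = 169 - 27 ≡ 31; y = λ·(21 - 31) - 26 ≡ 29. → (31, 29)
double: tangent at (31, 29): λ = (3·31² + 17)/(2·29) ≡ 14/21. 21⁻¹ ≡ 30 (mod 37), so λ ≡ 14·30 ≡ 13.
  x = λ² - 31 - 31 = 169 - 62 ≡ 33; y = λ·(31 - 33) - 29 ≡ 19. → (33, 19)
add G: (33, 19) + (6, 16). λ = (16 - 19)/(6 - 33) ≡ 34/10 mod 37. 10⁻¹ ≡ 26 (mod 37) since 10·26 = 260 ≡ 1, so λ ≡ 33.
  x = λ² - 33 - 6 = 1089 - 39 ≡ 14; y = λ·(33 - 14) - 19 ≡ 16. → (14, 16)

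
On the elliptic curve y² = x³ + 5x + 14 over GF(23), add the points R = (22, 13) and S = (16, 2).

(22, 13) + (16, 2). λ = (2 - 13)/(16 - 22) ≡ 12/17 mod 23. 17⁻¹ ≡ 19 (mod 23), so λ ≡ 21.
  x = λ² - 22 - 16 = 441 - 38 ≡ 12; y = λ·(22 - 12) - 13 ≡ 13. → (12, 13)

(12, 13)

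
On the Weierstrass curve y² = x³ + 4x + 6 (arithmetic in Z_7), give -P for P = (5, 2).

-(5, 2) = (5, -2 mod 7) = (5, 5).

(5, 5)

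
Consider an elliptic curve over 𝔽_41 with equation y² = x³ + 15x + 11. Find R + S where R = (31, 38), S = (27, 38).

(31, 38) + (27, 38). λ = (38 - 38)/(27 - 31) ≡ 0/37 mod 41. 37⁻¹ ≡ 10 (mod 41), so λ ≡ 0.
  x = λ² - 31 - 27 = 0 - 58 ≡ 24; y = λ·(31 - 24) - 38 ≡ 3. → (24, 3)

(24, 3)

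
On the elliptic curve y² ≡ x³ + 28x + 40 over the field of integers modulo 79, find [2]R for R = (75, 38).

tangent at (75, 38): λ = (3·75² + 28)/(2·38) ≡ 76/76. 76⁻¹ ≡ 26 (mod 79), so λ ≡ 76·26 ≡ 1.
  x = λ² - 75 - 75 = 1 - 150 ≡ 9; y = λ·(75 - 9) - 38 ≡ 28. → (9, 28)

(9, 28)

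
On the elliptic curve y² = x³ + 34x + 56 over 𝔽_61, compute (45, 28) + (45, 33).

The two points share x = 45 and their y-coordinates satisfy 28 + 33 ≡ 0 (mod 61), so they are inverses. Their sum is O.

O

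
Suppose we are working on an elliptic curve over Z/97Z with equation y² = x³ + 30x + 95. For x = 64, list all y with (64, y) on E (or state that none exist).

none

x³ + 30x + 95 = 264159 ≡ 28 (mod 97).
28 is a non-residue mod 97; no y exists.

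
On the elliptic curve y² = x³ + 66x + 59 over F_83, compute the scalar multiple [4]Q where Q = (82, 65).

(58, 31)

Repeated addition: build up to 4Q.
2Q: tangent at (82, 65): λ = (3·82² + 66)/(2·65) ≡ 69/47. 47⁻¹ ≡ 53 (mod 83), so λ ≡ 69·53 ≡ 5.
  x = λ² - 82 - 82 = 25 - 164 ≡ 27; y = λ·(82 - 27) - 65 ≡ 44. → (27, 44)
3Q: (27, 44) + (82, 65). λ = (65 - 44)/(82 - 27) ≡ 21/55 mod 83. 55⁻¹ ≡ 80 (mod 83), so λ ≡ 20.
  x = λ² - 27 - 82 = 400 - 109 ≡ 42; y = λ·(27 - 42) - 44 ≡ 71. → (42, 71)
4Q: (42, 71) + (82, 65). λ = (65 - 71)/(82 - 42) ≡ 77/40 mod 83. 40⁻¹ ≡ 27 (mod 83), so λ ≡ 4.
  x = λ² - 42 - 82 = 16 - 124 ≡ 58; y = λ·(42 - 58) - 71 ≡ 31. → (58, 31)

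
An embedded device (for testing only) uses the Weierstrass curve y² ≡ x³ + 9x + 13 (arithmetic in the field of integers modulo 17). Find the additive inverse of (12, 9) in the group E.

-(12, 9) = (12, -9 mod 17) = (12, 8).

(12, 8)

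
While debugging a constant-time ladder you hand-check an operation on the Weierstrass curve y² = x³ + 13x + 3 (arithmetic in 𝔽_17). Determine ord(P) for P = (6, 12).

2P: tangent at (6, 12): λ = (3·6² + 13)/(2·12) ≡ 2/7. 7⁻¹ ≡ 5 (mod 17) since 7·5 = 35 ≡ 1, so λ ≡ 2·5 ≡ 10.
  x = λ² - 6 - 6 = 100 - 12 ≡ 3; y = λ·(6 - 3) - 12 ≡ 1. → (3, 1)
3P: (3, 1) + (6, 12). λ = (12 - 1)/(6 - 3) ≡ 11/3 mod 17. 3⁻¹ ≡ 6 (mod 17) since 3·6 = 18 ≡ 1, so λ ≡ 15.
  x = λ² - 3 - 6 = 225 - 9 ≡ 12; y = λ·(3 - 12) - 1 ≡ 0. → (12, 0)
4P: (12, 0) + (6, 12). λ = (12 - 0)/(6 - 12) ≡ 12/11 mod 17. 11⁻¹ ≡ 14 (mod 17), so λ ≡ 15.
  x = λ² - 12 - 6 = 225 - 18 ≡ 3; y = λ·(12 - 3) - 0 ≡ 16. → (3, 16)
5P: (3, 16) + (6, 12). λ = (12 - 16)/(6 - 3) ≡ 13/3 mod 17. 3⁻¹ ≡ 6 (mod 17), so λ ≡ 10.
  x = λ² - 3 - 6 = 100 - 9 ≡ 6; y = λ·(3 - 6) - 16 ≡ 5. → (6, 5)
6P: (6, 5) + (6, 12): same x and y₁ ≡ -y₂, so the sum is O.
6P = O, so the order is 6.

6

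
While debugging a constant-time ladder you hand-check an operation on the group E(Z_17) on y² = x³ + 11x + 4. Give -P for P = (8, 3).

(8, 14)

-(8, 3) = (8, -3 mod 17) = (8, 14).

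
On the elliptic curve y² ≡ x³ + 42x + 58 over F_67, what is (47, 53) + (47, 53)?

tangent at (47, 53): λ = (3·47² + 42)/(2·53) ≡ 36/39. 39⁻¹ ≡ 55 (mod 67), so λ ≡ 36·55 ≡ 37.
  x = λ² - 47 - 47 = 1369 - 94 ≡ 2; y = λ·(47 - 2) - 53 ≡ 4. → (2, 4)

(2, 4)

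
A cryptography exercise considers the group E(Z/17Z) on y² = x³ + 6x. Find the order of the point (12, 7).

10

2P: tangent at (12, 7): λ = (3·12² + 6)/(2·7) ≡ 13/14. 14⁻¹ ≡ 11 (mod 17), so λ ≡ 13·11 ≡ 7.
  x = λ² - 12 - 12 = 49 - 24 ≡ 8; y = λ·(12 - 8) - 7 ≡ 4. → (8, 4)
3P: (8, 4) + (12, 7). λ = (7 - 4)/(12 - 8) ≡ 3/4 mod 17. 4⁻¹ ≡ 13 (mod 17) since 4·13 = 52 ≡ 1, so λ ≡ 5.
  x = λ² - 8 - 12 = 25 - 20 ≡ 5; y = λ·(8 - 5) - 4 ≡ 11. → (5, 11)
4P: (5, 11) + (12, 7). λ = (7 - 11)/(12 - 5) ≡ 13/7 mod 17. 7⁻¹ ≡ 5 (mod 17), so λ ≡ 14.
  x = λ² - 5 - 12 = 196 - 17 ≡ 9; y = λ·(5 - 9) - 11 ≡ 1. → (9, 1)
5P: (9, 1) + (12, 7). λ = (7 - 1)/(12 - 9) ≡ 6/3 mod 17. 3⁻¹ ≡ 6 (mod 17), so λ ≡ 2.
  x = λ² - 9 - 12 = 4 - 21 ≡ 0; y = λ·(9 - 0) - 1 ≡ 0. → (0, 0)
6P: (0, 0) + (12, 7). λ = (7 - 0)/(12 - 0) ≡ 7/12 mod 17. 12⁻¹ ≡ 10 (mod 17), so λ ≡ 2.
  x = λ² - 0 - 12 = 4 - 12 ≡ 9; y = λ·(0 - 9) - 0 ≡ 16. → (9, 16)
7P: (9, 16) + (12, 7). λ = (7 - 16)/(12 - 9) ≡ 8/3 mod 17. 3⁻¹ ≡ 6 (mod 17) since 3·6 = 18 ≡ 1, so λ ≡ 14.
  x = λ² - 9 - 12 = 196 - 21 ≡ 5; y = λ·(9 - 5) - 16 ≡ 6. → (5, 6)
8P: (5, 6) + (12, 7). λ = (7 - 6)/(12 - 5) ≡ 1/7 mod 17. 7⁻¹ ≡ 5 (mod 17), so λ ≡ 5.
  x = λ² - 5 - 12 = 25 - 17 ≡ 8; y = λ·(5 - 8) - 6 ≡ 13. → (8, 13)
9P: (8, 13) + (12, 7). λ = (7 - 13)/(12 - 8) ≡ 11/4 mod 17. 4⁻¹ ≡ 13 (mod 17) since 4·13 = 52 ≡ 1, so λ ≡ 7.
  x = λ² - 8 - 12 = 49 - 20 ≡ 12; y = λ·(8 - 12) - 13 ≡ 10. → (12, 10)
10P: (12, 10) + (12, 7): same x and y₁ ≡ -y₂, so the sum is the point at infinity.
10P = the point at infinity, so the order is 10.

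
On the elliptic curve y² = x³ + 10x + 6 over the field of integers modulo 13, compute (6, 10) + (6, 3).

The two points share x = 6 and their y-coordinates satisfy 10 + 3 ≡ 0 (mod 13), so they are inverses. Their sum is O.

O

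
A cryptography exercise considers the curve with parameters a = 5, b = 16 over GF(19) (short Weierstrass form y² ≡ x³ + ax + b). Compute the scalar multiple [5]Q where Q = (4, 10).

O

Repeated addition: build up to 5Q.
2Q: tangent at (4, 10): λ = (3·4² + 5)/(2·10) ≡ 15/1. 1⁻¹ ≡ 1 (mod 19) since 1·1 = 1 ≡ 1, so λ ≡ 15·1 ≡ 15.
  x = λ² - 4 - 4 = 225 - 8 ≡ 8; y = λ·(4 - 8) - 10 ≡ 6. → (8, 6)
3Q: (8, 6) + (4, 10). λ = (10 - 6)/(4 - 8) ≡ 4/15 mod 19. 15⁻¹ ≡ 14 (mod 19) since 15·14 = 210 ≡ 1, so λ ≡ 18.
  x = λ² - 8 - 4 = 324 - 12 ≡ 8; y = λ·(8 - 8) - 6 ≡ 13. → (8, 13)
4Q: (8, 13) + (4, 10). λ = (10 - 13)/(4 - 8) ≡ 16/15 mod 19. 15⁻¹ ≡ 14 (mod 19) since 15·14 = 210 ≡ 1, so λ ≡ 15.
  x = λ² - 8 - 4 = 225 - 12 ≡ 4; y = λ·(8 - 4) - 13 ≡ 9. → (4, 9)
5Q: (4, 9) + (4, 10): same x and y₁ ≡ -y₂, so the sum is the point at infinity.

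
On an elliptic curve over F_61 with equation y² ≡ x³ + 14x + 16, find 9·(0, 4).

(56, 2)

Write G = (0, 4).
Double-and-add on 9 = (1001)₂. Start with G = (0, 4) for the leading 1-bit.
double: tangent at (0, 4): λ = (3·0² + 14)/(2·4) ≡ 14/8. 8⁻¹ ≡ 23 (mod 61), so λ ≡ 14·23 ≡ 17.
  x = λ² - 0 - 0 = 289 - 0 ≡ 45; y = λ·(0 - 45) - 4 ≡ 24. → (45, 24)
double: tangent at (45, 24): λ = (3·45² + 14)/(2·24) ≡ 50/48. 48⁻¹ ≡ 14 (mod 61) since 48·14 = 672 ≡ 1, so λ ≡ 50·14 ≡ 29.
  x = λ² - 45 - 45 = 841 - 90 ≡ 19; y = λ·(45 - 19) - 24 ≡ 59. → (19, 59)
double: tangent at (19, 59): λ = (3·19² + 14)/(2·59) ≡ 60/57. 57⁻¹ ≡ 15 (mod 61) since 57·15 = 855 ≡ 1, so λ ≡ 60·15 ≡ 46.
  x = λ² - 19 - 19 = 2116 - 38 ≡ 4; y = λ·(19 - 4) - 59 ≡ 21. → (4, 21)
add G: (4, 21) + (0, 4). λ = (4 - 21)/(0 - 4) ≡ 44/57 mod 61. 57⁻¹ ≡ 15 (mod 61) since 57·15 = 855 ≡ 1, so λ ≡ 50.
  x = λ² - 4 - 0 = 2500 - 4 ≡ 56; y = λ·(4 - 56) - 21 ≡ 2. → (56, 2)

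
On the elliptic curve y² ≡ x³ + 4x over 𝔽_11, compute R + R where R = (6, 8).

(4, 6)

tangent at (6, 8): λ = (3·6² + 4)/(2·8) ≡ 2/5. 5⁻¹ ≡ 9 (mod 11), so λ ≡ 2·9 ≡ 7.
  x = λ² - 6 - 6 = 49 - 12 ≡ 4; y = λ·(6 - 4) - 8 ≡ 6. → (4, 6)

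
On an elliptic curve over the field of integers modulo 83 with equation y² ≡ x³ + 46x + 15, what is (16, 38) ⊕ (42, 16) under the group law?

(16, 38) + (42, 16). λ = (16 - 38)/(42 - 16) ≡ 61/26 mod 83. 26⁻¹ ≡ 16 (mod 83), so λ ≡ 63.
  x = λ² - 16 - 42 = 3969 - 58 ≡ 10; y = λ·(16 - 10) - 38 ≡ 8. → (10, 8)

(10, 8)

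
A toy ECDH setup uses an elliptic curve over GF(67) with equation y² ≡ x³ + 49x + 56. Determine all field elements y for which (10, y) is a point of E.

x³ + 49x + 56 = 1546 ≡ 5 (mod 67).
5 is a non-residue mod 67; no y exists.

none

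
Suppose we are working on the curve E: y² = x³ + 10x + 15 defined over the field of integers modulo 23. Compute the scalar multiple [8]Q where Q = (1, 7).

Double-and-add on 8 = (1000)₂. Start with Q = (1, 7) for the leading 1-bit.
double: tangent at (1, 7): λ = (3·1² + 10)/(2·7) ≡ 13/14. 14⁻¹ ≡ 5 (mod 23), so λ ≡ 13·5 ≡ 19.
  x = λ² - 1 - 1 = 361 - 2 ≡ 14; y = λ·(1 - 14) - 7 ≡ 22. → (14, 22)
double: tangent at (14, 22): λ = (3·14² + 10)/(2·22) ≡ 0/21. 21⁻¹ ≡ 11 (mod 23) since 21·11 = 231 ≡ 1, so λ ≡ 0·11 ≡ 0.
  x = λ² - 14 - 14 = 0 - 28 ≡ 18; y = λ·(14 - 18) - 22 ≡ 1. → (18, 1)
double: tangent at (18, 1): λ = (3·18² + 10)/(2·1) ≡ 16/2. 2⁻¹ ≡ 12 (mod 23) since 2·12 = 24 ≡ 1, so λ ≡ 16·12 ≡ 8.
  x = λ² - 18 - 18 = 64 - 36 ≡ 5; y = λ·(18 - 5) - 1 ≡ 11. → (5, 11)

(5, 11)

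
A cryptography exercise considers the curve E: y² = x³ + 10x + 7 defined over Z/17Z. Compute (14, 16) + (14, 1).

O

The two points share x = 14 and their y-coordinates satisfy 16 + 1 ≡ 0 (mod 17), so they are inverses. Their sum is ∞.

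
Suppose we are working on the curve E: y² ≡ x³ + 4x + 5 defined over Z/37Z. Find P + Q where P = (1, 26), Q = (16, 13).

(1, 26) + (16, 13). λ = (13 - 26)/(16 - 1) ≡ 24/15 mod 37. 15⁻¹ ≡ 5 (mod 37), so λ ≡ 9.
  x = λ² - 1 - 16 = 81 - 17 ≡ 27; y = λ·(1 - 27) - 26 ≡ 36. → (27, 36)

(27, 36)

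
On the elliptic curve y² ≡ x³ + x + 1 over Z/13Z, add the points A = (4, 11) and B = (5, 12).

(4, 11) + (5, 12). λ = (12 - 11)/(5 - 4) ≡ 1/1 mod 13. 1⁻¹ ≡ 1 (mod 13), so λ ≡ 1.
  x = λ² - 4 - 5 = 1 - 9 ≡ 5; y = λ·(4 - 5) - 11 ≡ 1. → (5, 1)

(5, 1)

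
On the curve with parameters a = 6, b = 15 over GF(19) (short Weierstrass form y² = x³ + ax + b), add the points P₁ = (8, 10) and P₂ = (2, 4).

(10, 7)

(8, 10) + (2, 4). λ = (4 - 10)/(2 - 8) ≡ 13/13 mod 19. 13⁻¹ ≡ 3 (mod 19) since 13·3 = 39 ≡ 1, so λ ≡ 1.
  x = λ² - 8 - 2 = 1 - 10 ≡ 10; y = λ·(8 - 10) - 10 ≡ 7. → (10, 7)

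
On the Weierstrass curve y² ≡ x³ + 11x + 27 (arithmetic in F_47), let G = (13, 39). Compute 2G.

tangent at (13, 39): λ = (3·13² + 11)/(2·39) ≡ 1/31. 31⁻¹ ≡ 44 (mod 47) since 31·44 = 1364 ≡ 1, so λ ≡ 1·44 ≡ 44.
  x = λ² - 13 - 13 = 1936 - 26 ≡ 30; y = λ·(13 - 30) - 39 ≡ 12. → (30, 12)

(30, 12)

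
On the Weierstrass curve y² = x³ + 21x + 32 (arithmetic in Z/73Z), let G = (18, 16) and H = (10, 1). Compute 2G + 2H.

(45, 66)

First 2G:
Repeated addition: build up to 2G.
2G: tangent at (18, 16): λ = (3·18² + 21)/(2·16) ≡ 44/32. 32⁻¹ ≡ 16 (mod 73) since 32·16 = 512 ≡ 1, so λ ≡ 44·16 ≡ 47.
  x = λ² - 18 - 18 = 2209 - 36 ≡ 56; y = λ·(18 - 56) - 16 ≡ 23. → (56, 23)
2G = (56, 23).
Next 2H:
Repeated addition: build up to 2H.
2H: tangent at (10, 1): λ = (3·10² + 21)/(2·1) ≡ 29/2. 2⁻¹ ≡ 37 (mod 73), so λ ≡ 29·37 ≡ 51.
  x = λ² - 10 - 10 = 2601 - 20 ≡ 26; y = λ·(10 - 26) - 1 ≡ 59. → (26, 59)
2H = (26, 59).
Finally 2G + 2H:
(56, 23) + (26, 59). λ = (59 - 23)/(26 - 56) ≡ 36/43 mod 73. 43⁻¹ ≡ 17 (mod 73) since 43·17 = 731 ≡ 1, so λ ≡ 28.
  x = λ² - 56 - 26 = 784 - 82 ≡ 45; y = λ·(56 - 45) - 23 ≡ 66. → (45, 66)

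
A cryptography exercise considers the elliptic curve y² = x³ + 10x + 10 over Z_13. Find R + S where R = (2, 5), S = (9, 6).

(6, 0)

(2, 5) + (9, 6). λ = (6 - 5)/(9 - 2) ≡ 1/7 mod 13. 7⁻¹ ≡ 2 (mod 13) since 7·2 = 14 ≡ 1, so λ ≡ 2.
  x = λ² - 2 - 9 = 4 - 11 ≡ 6; y = λ·(2 - 6) - 5 ≡ 0. → (6, 0)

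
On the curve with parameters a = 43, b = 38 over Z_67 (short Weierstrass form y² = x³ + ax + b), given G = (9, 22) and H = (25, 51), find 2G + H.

First 2G:
Repeated addition: build up to 2G.
2G: tangent at (9, 22): λ = (3·9² + 43)/(2·22) ≡ 18/44. 44⁻¹ ≡ 32 (mod 67), so λ ≡ 18·32 ≡ 40.
  x = λ² - 9 - 9 = 1600 - 18 ≡ 41; y = λ·(9 - 41) - 22 ≡ 38. → (41, 38)
2G = (41, 38).
Finally 2G + H:
(41, 38) + (25, 51). λ = (51 - 38)/(25 - 41) ≡ 13/51 mod 67. 51⁻¹ ≡ 46 (mod 67), so λ ≡ 62.
  x = λ² - 41 - 25 = 3844 - 66 ≡ 26; y = λ·(41 - 26) - 38 ≡ 21. → (26, 21)

(26, 21)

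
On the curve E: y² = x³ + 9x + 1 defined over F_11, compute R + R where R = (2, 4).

(1, 0)

tangent at (2, 4): λ = (3·2² + 9)/(2·4) ≡ 10/8. 8⁻¹ ≡ 7 (mod 11), so λ ≡ 10·7 ≡ 4.
  x = λ² - 2 - 2 = 16 - 4 ≡ 1; y = λ·(2 - 1) - 4 ≡ 0. → (1, 0)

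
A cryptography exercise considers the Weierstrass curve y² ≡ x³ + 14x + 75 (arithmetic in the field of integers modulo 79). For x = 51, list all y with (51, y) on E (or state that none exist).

3, 76

x³ + 14x + 75 = 133440 ≡ 9 (mod 79).
Square roots of 9 mod 79: 3 and 76 (since 3² = 9 ≡ 9).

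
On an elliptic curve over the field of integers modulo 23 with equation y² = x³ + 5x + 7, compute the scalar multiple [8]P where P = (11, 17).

(1, 6)

Double-and-add on 8 = (1000)₂. Start with P = (11, 17) for the leading 1-bit.
double: tangent at (11, 17): λ = (3·11² + 5)/(2·17) ≡ 0/11. 11⁻¹ ≡ 21 (mod 23), so λ ≡ 0·21 ≡ 0.
  x = λ² - 11 - 11 = 0 - 22 ≡ 1; y = λ·(11 - 1) - 17 ≡ 6. → (1, 6)
double: tangent at (1, 6): λ = (3·1² + 5)/(2·6) ≡ 8/12. 12⁻¹ ≡ 2 (mod 23) since 12·2 = 24 ≡ 1, so λ ≡ 8·2 ≡ 16.
  x = λ² - 1 - 1 = 256 - 2 ≡ 1; y = λ·(1 - 1) - 6 ≡ 17. → (1, 17)
double: tangent at (1, 17): λ = (3·1² + 5)/(2·17) ≡ 8/11. 11⁻¹ ≡ 21 (mod 23), so λ ≡ 8·21 ≡ 7.
  x = λ² - 1 - 1 = 49 - 2 ≡ 1; y = λ·(1 - 1) - 17 ≡ 6. → (1, 6)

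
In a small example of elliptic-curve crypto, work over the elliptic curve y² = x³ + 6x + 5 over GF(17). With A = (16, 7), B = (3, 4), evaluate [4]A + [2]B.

(13, 6)

First 4A:
Double-and-add on 4 = (100)₂. Start with A = (16, 7) for the leading 1-bit.
double: tangent at (16, 7): λ = (3·16² + 6)/(2·7) ≡ 9/14. 14⁻¹ ≡ 11 (mod 17), so λ ≡ 9·11 ≡ 14.
  x = λ² - 16 - 16 = 196 - 32 ≡ 11; y = λ·(16 - 11) - 7 ≡ 12. → (11, 12)
double: tangent at (11, 12): λ = (3·11² + 6)/(2·12) ≡ 12/7. 7⁻¹ ≡ 5 (mod 17), so λ ≡ 12·5 ≡ 9.
  x = λ² - 11 - 11 = 81 - 22 ≡ 8; y = λ·(11 - 8) - 12 ≡ 15. → (8, 15)
4A = (8, 15).
Next 2B:
Repeated addition: build up to 2B.
2B: tangent at (3, 4): λ = (3·3² + 6)/(2·4) ≡ 16/8. 8⁻¹ ≡ 15 (mod 17), so λ ≡ 16·15 ≡ 2.
  x = λ² - 3 - 3 = 4 - 6 ≡ 15; y = λ·(3 - 15) - 4 ≡ 6. → (15, 6)
2B = (15, 6).
Finally 4A + 2B:
(8, 15) + (15, 6). λ = (6 - 15)/(15 - 8) ≡ 8/7 mod 17. 7⁻¹ ≡ 5 (mod 17) since 7·5 = 35 ≡ 1, so λ ≡ 6.
  x = λ² - 8 - 15 = 36 - 23 ≡ 13; y = λ·(8 - 13) - 15 ≡ 6. → (13, 6)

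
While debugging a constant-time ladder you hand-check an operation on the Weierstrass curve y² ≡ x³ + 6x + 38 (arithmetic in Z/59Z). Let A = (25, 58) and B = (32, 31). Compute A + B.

(25, 58) + (32, 31). λ = (31 - 58)/(32 - 25) ≡ 32/7 mod 59. 7⁻¹ ≡ 17 (mod 59) since 7·17 = 119 ≡ 1, so λ ≡ 13.
  x = λ² - 25 - 32 = 169 - 57 ≡ 53; y = λ·(25 - 53) - 58 ≡ 50. → (53, 50)

(53, 50)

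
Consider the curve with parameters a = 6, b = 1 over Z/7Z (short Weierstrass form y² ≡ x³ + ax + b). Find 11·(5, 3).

(5, 4)

Write Q = (5, 3).
Repeated addition: build up to 11Q.
2Q: tangent at (5, 3): λ = (3·5² + 6)/(2·3) ≡ 4/6. 6⁻¹ ≡ 6 (mod 7), so λ ≡ 4·6 ≡ 3.
  x = λ² - 5 - 5 = 9 - 10 ≡ 6; y = λ·(5 - 6) - 3 ≡ 1. → (6, 1)
3Q: (6, 1) + (5, 3). λ = (3 - 1)/(5 - 6) ≡ 2/6 mod 7. 6⁻¹ ≡ 6 (mod 7), so λ ≡ 5.
  x = λ² - 6 - 5 = 25 - 11 ≡ 0; y = λ·(6 - 0) - 1 ≡ 1. → (0, 1)
4Q: (0, 1) + (5, 3). λ = (3 - 1)/(5 - 0) ≡ 2/5 mod 7. 5⁻¹ ≡ 3 (mod 7) since 5·3 = 15 ≡ 1, so λ ≡ 6.
  x = λ² - 0 - 5 = 36 - 5 ≡ 3; y = λ·(0 - 3) - 1 ≡ 2. → (3, 2)
5Q: (3, 2) + (5, 3). λ = (3 - 2)/(5 - 3) ≡ 1/2 mod 7. 2⁻¹ ≡ 4 (mod 7) since 2·4 = 8 ≡ 1, so λ ≡ 4.
  x = λ² - 3 - 5 = 16 - 8 ≡ 1; y = λ·(3 - 1) - 2 ≡ 6. → (1, 6)
6Q: (1, 6) + (5, 3). λ = (3 - 6)/(5 - 1) ≡ 4/4 mod 7. 4⁻¹ ≡ 2 (mod 7), so λ ≡ 1.
  x = λ² - 1 - 5 = 1 - 6 ≡ 2; y = λ·(1 - 2) - 6 ≡ 0. → (2, 0)
7Q: (2, 0) + (5, 3). λ = (3 - 0)/(5 - 2) ≡ 3/3 mod 7. 3⁻¹ ≡ 5 (mod 7), so λ ≡ 1.
  x = λ² - 2 - 5 = 1 - 7 ≡ 1; y = λ·(2 - 1) - 0 ≡ 1. → (1, 1)
8Q: (1, 1) + (5, 3). λ = (3 - 1)/(5 - 1) ≡ 2/4 mod 7. 4⁻¹ ≡ 2 (mod 7), so λ ≡ 4.
  x = λ² - 1 - 5 = 16 - 6 ≡ 3; y = λ·(1 - 3) - 1 ≡ 5. → (3, 5)
9Q: (3, 5) + (5, 3). λ = (3 - 5)/(5 - 3) ≡ 5/2 mod 7. 2⁻¹ ≡ 4 (mod 7), so λ ≡ 6.
  x = λ² - 3 - 5 = 36 - 8 ≡ 0; y = λ·(3 - 0) - 5 ≡ 6. → (0, 6)
10Q: (0, 6) + (5, 3). λ = (3 - 6)/(5 - 0) ≡ 4/5 mod 7. 5⁻¹ ≡ 3 (mod 7), so λ ≡ 5.
  x = λ² - 0 - 5 = 25 - 5 ≡ 6; y = λ·(0 - 6) - 6 ≡ 6. → (6, 6)
11Q: (6, 6) + (5, 3). λ = (3 - 6)/(5 - 6) ≡ 4/6 mod 7. 6⁻¹ ≡ 6 (mod 7) since 6·6 = 36 ≡ 1, so λ ≡ 3.
  x = λ² - 6 - 5 = 9 - 11 ≡ 5; y = λ·(6 - 5) - 6 ≡ 4. → (5, 4)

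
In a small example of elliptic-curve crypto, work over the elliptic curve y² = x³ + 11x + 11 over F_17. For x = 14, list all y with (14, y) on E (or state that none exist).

6, 11

x³ + 11x + 11 = 2909 ≡ 2 (mod 17).
Square roots of 2 mod 17: 6 and 11 (since 6² = 36 ≡ 2).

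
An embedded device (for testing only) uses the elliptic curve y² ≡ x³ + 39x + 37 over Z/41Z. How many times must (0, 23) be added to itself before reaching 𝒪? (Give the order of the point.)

11

2P: tangent at (0, 23): λ = (3·0² + 39)/(2·23) ≡ 39/5. 5⁻¹ ≡ 33 (mod 41), so λ ≡ 39·33 ≡ 16.
  x = λ² - 0 - 0 = 256 - 0 ≡ 10; y = λ·(0 - 10) - 23 ≡ 22. → (10, 22)
3P: (10, 22) + (0, 23). λ = (23 - 22)/(0 - 10) ≡ 1/31 mod 41. 31⁻¹ ≡ 4 (mod 41), so λ ≡ 4.
  x = λ² - 10 - 0 = 16 - 10 ≡ 6; y = λ·(10 - 6) - 22 ≡ 35. → (6, 35)
4P: (6, 35) + (0, 23). λ = (23 - 35)/(0 - 6) ≡ 29/35 mod 41. 35⁻¹ ≡ 34 (mod 41) since 35·34 = 1190 ≡ 1, so λ ≡ 2.
  x = λ² - 6 - 0 = 4 - 6 ≡ 39; y = λ·(6 - 39) - 35 ≡ 22. → (39, 22)
5P: (39, 22) + (0, 23). λ = (23 - 22)/(0 - 39) ≡ 1/2 mod 41. 2⁻¹ ≡ 21 (mod 41), so λ ≡ 21.
  x = λ² - 39 - 0 = 441 - 39 ≡ 33; y = λ·(39 - 33) - 22 ≡ 22. → (33, 22)
6P: (33, 22) + (0, 23). λ = (23 - 22)/(0 - 33) ≡ 1/8 mod 41. 8⁻¹ ≡ 36 (mod 41), so λ ≡ 36.
  x = λ² - 33 - 0 = 1296 - 33 ≡ 33; y = λ·(33 - 33) - 22 ≡ 19. → (33, 19)
7P: (33, 19) + (0, 23). λ = (23 - 19)/(0 - 33) ≡ 4/8 mod 41. 8⁻¹ ≡ 36 (mod 41), so λ ≡ 21.
  x = λ² - 33 - 0 = 441 - 33 ≡ 39; y = λ·(33 - 39) - 19 ≡ 19. → (39, 19)
8P: (39, 19) + (0, 23). λ = (23 - 19)/(0 - 39) ≡ 4/2 mod 41. 2⁻¹ ≡ 21 (mod 41), so λ ≡ 2.
  x = λ² - 39 - 0 = 4 - 39 ≡ 6; y = λ·(39 - 6) - 19 ≡ 6. → (6, 6)
9P: (6, 6) + (0, 23). λ = (23 - 6)/(0 - 6) ≡ 17/35 mod 41. 35⁻¹ ≡ 34 (mod 41) since 35·34 = 1190 ≡ 1, so λ ≡ 4.
  x = λ² - 6 - 0 = 16 - 6 ≡ 10; y = λ·(6 - 10) - 6 ≡ 19. → (10, 19)
10P: (10, 19) + (0, 23). λ = (23 - 19)/(0 - 10) ≡ 4/31 mod 41. 31⁻¹ ≡ 4 (mod 41), so λ ≡ 16.
  x = λ² - 10 - 0 = 256 - 10 ≡ 0; y = λ·(10 - 0) - 19 ≡ 18. → (0, 18)
11P: (0, 18) + (0, 23): same x and y₁ ≡ -y₂, so the sum is 𝒪.
11P = 𝒪, so the order is 11.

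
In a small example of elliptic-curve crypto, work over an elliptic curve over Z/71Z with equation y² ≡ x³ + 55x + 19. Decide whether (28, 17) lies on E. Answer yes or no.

no

y² = 17² ≡ 5; x³ + 55x + 19 = 23511 ≡ 10 (mod 71). 5 ≠ 10.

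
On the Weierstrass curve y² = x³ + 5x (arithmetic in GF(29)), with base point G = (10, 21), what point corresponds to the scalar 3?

(3, 10)

Repeated addition: build up to 3G.
2G: tangent at (10, 21): λ = (3·10² + 5)/(2·21) ≡ 15/13. 13⁻¹ ≡ 9 (mod 29), so λ ≡ 15·9 ≡ 19.
  x = λ² - 10 - 10 = 361 - 20 ≡ 22; y = λ·(10 - 22) - 21 ≡ 12. → (22, 12)
3G: (22, 12) + (10, 21). λ = (21 - 12)/(10 - 22) ≡ 9/17 mod 29. 17⁻¹ ≡ 12 (mod 29), so λ ≡ 21.
  x = λ² - 22 - 10 = 441 - 32 ≡ 3; y = λ·(22 - 3) - 12 ≡ 10. → (3, 10)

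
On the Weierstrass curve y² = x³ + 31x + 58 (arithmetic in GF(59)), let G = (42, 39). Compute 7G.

Double-and-add on 7 = (111)₂. Start with G = (42, 39) for the leading 1-bit.
double: tangent at (42, 39): λ = (3·42² + 31)/(2·39) ≡ 13/19. 19⁻¹ ≡ 28 (mod 59) since 19·28 = 532 ≡ 1, so λ ≡ 13·28 ≡ 10.
  x = λ² - 42 - 42 = 100 - 84 ≡ 16; y = λ·(42 - 16) - 39 ≡ 44. → (16, 44)
add G: (16, 44) + (42, 39). λ = (39 - 44)/(42 - 16) ≡ 54/26 mod 59. 26⁻¹ ≡ 25 (mod 59), so λ ≡ 52.
  x = λ² - 16 - 42 = 2704 - 58 ≡ 50; y = λ·(16 - 50) - 44 ≡ 17. → (50, 17)
double: tangent at (50, 17): λ = (3·50² + 31)/(2·17) ≡ 38/34. 34⁻¹ ≡ 33 (mod 59) since 34·33 = 1122 ≡ 1, so λ ≡ 38·33 ≡ 15.
  x = λ² - 50 - 50 = 225 - 100 ≡ 7; y = λ·(50 - 7) - 17 ≡ 38. → (7, 38)
add G: (7, 38) + (42, 39). λ = (39 - 38)/(42 - 7) ≡ 1/35 mod 59. 35⁻¹ ≡ 27 (mod 59) since 35·27 = 945 ≡ 1, so λ ≡ 27.
  x = λ² - 7 - 42 = 729 - 49 ≡ 31; y = λ·(7 - 31) - 38 ≡ 22. → (31, 22)

(31, 22)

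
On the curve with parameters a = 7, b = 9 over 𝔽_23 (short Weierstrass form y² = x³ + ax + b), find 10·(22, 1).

Write P = (22, 1).
Repeated addition: build up to 10P.
2P: tangent at (22, 1): λ = (3·22² + 7)/(2·1) ≡ 10/2. 2⁻¹ ≡ 12 (mod 23), so λ ≡ 10·12 ≡ 5.
  x = λ² - 22 - 22 = 25 - 44 ≡ 4; y = λ·(22 - 4) - 1 ≡ 20. → (4, 20)
3P: (4, 20) + (22, 1). λ = (1 - 20)/(22 - 4) ≡ 4/18 mod 23. 18⁻¹ ≡ 9 (mod 23), so λ ≡ 13.
  x = λ² - 4 - 22 = 169 - 26 ≡ 5; y = λ·(4 - 5) - 20 ≡ 13. → (5, 13)
4P: (5, 13) + (22, 1). λ = (1 - 13)/(22 - 5) ≡ 11/17 mod 23. 17⁻¹ ≡ 19 (mod 23), so λ ≡ 2.
  x = λ² - 5 - 22 = 4 - 27 ≡ 0; y = λ·(5 - 0) - 13 ≡ 20. → (0, 20)
5P: (0, 20) + (22, 1). λ = (1 - 20)/(22 - 0) ≡ 4/22 mod 23. 22⁻¹ ≡ 22 (mod 23), so λ ≡ 19.
  x = λ² - 0 - 22 = 361 - 22 ≡ 17; y = λ·(0 - 17) - 20 ≡ 2. → (17, 2)
6P: (17, 2) + (22, 1). λ = (1 - 2)/(22 - 17) ≡ 22/5 mod 23. 5⁻¹ ≡ 14 (mod 23), so λ ≡ 9.
  x = λ² - 17 - 22 = 81 - 39 ≡ 19; y = λ·(17 - 19) - 2 ≡ 3. → (19, 3)
7P: (19, 3) + (22, 1). λ = (1 - 3)/(22 - 19) ≡ 21/3 mod 23. 3⁻¹ ≡ 8 (mod 23), so λ ≡ 7.
  x = λ² - 19 - 22 = 49 - 41 ≡ 8; y = λ·(19 - 8) - 3 ≡ 5. → (8, 5)
8P: (8, 5) + (22, 1). λ = (1 - 5)/(22 - 8) ≡ 19/14 mod 23. 14⁻¹ ≡ 5 (mod 23) since 14·5 = 70 ≡ 1, so λ ≡ 3.
  x = λ² - 8 - 22 = 9 - 30 ≡ 2; y = λ·(8 - 2) - 5 ≡ 13. → (2, 13)
9P: (2, 13) + (22, 1). λ = (1 - 13)/(22 - 2) ≡ 11/20 mod 23. 20⁻¹ ≡ 15 (mod 23), so λ ≡ 4.
  x = λ² - 2 - 22 = 16 - 24 ≡ 15; y = λ·(2 - 15) - 13 ≡ 4. → (15, 4)
10P: (15, 4) + (22, 1). λ = (1 - 4)/(22 - 15) ≡ 20/7 mod 23. 7⁻¹ ≡ 10 (mod 23), so λ ≡ 16.
  x = λ² - 15 - 22 = 256 - 37 ≡ 12; y = λ·(15 - 12) - 4 ≡ 21. → (12, 21)

(12, 21)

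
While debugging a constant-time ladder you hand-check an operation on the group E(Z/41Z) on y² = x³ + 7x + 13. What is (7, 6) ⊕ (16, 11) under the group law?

(7, 6) + (16, 11). λ = (11 - 6)/(16 - 7) ≡ 5/9 mod 41. 9⁻¹ ≡ 32 (mod 41) since 9·32 = 288 ≡ 1, so λ ≡ 37.
  x = λ² - 7 - 16 = 1369 - 23 ≡ 34; y = λ·(7 - 34) - 6 ≡ 20. → (34, 20)

(34, 20)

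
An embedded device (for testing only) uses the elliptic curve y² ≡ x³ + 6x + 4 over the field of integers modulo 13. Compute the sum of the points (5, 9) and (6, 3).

(12, 7)

(5, 9) + (6, 3). λ = (3 - 9)/(6 - 5) ≡ 7/1 mod 13. 1⁻¹ ≡ 1 (mod 13) since 1·1 = 1 ≡ 1, so λ ≡ 7.
  x = λ² - 5 - 6 = 49 - 11 ≡ 12; y = λ·(5 - 12) - 9 ≡ 7. → (12, 7)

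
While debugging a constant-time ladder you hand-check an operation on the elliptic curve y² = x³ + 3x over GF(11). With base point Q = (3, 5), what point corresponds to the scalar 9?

Double-and-add on 9 = (1001)₂. Start with Q = (3, 5) for the leading 1-bit.
double: tangent at (3, 5): λ = (3·3² + 3)/(2·5) ≡ 8/10. 10⁻¹ ≡ 10 (mod 11), so λ ≡ 8·10 ≡ 3.
  x = λ² - 3 - 3 = 9 - 6 ≡ 3; y = λ·(3 - 3) - 5 ≡ 6. → (3, 6)
double: tangent at (3, 6): λ = (3·3² + 3)/(2·6) ≡ 8/1. 1⁻¹ ≡ 1 (mod 11), so λ ≡ 8·1 ≡ 8.
  x = λ² - 3 - 3 = 64 - 6 ≡ 3; y = λ·(3 - 3) - 6 ≡ 5. → (3, 5)
double: tangent at (3, 5): λ = (3·3² + 3)/(2·5) ≡ 8/10. 10⁻¹ ≡ 10 (mod 11), so λ ≡ 8·10 ≡ 3.
  x = λ² - 3 - 3 = 9 - 6 ≡ 3; y = λ·(3 - 3) - 5 ≡ 6. → (3, 6)
add Q: (3, 6) + (3, 5): same x and y₁ ≡ -y₂, so the sum is 𝒪.

O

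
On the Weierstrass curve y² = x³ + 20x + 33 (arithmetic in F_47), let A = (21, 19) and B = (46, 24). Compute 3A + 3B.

First 3A:
Repeated addition: build up to 3A.
2A: tangent at (21, 19): λ = (3·21² + 20)/(2·19) ≡ 27/38. 38⁻¹ ≡ 26 (mod 47) since 38·26 = 988 ≡ 1, so λ ≡ 27·26 ≡ 44.
  x = λ² - 21 - 21 = 1936 - 42 ≡ 14; y = λ·(21 - 14) - 19 ≡ 7. → (14, 7)
3A: (14, 7) + (21, 19). λ = (19 - 7)/(21 - 14) ≡ 12/7 mod 47. 7⁻¹ ≡ 27 (mod 47), so λ ≡ 42.
  x = λ² - 14 - 21 = 1764 - 35 ≡ 37; y = λ·(14 - 37) - 7 ≡ 14. → (37, 14)
3A = (37, 14).
Next 3B:
Repeated addition: build up to 3B.
2B: tangent at (46, 24): λ = (3·46² + 20)/(2·24) ≡ 23/1. 1⁻¹ ≡ 1 (mod 47) since 1·1 = 1 ≡ 1, so λ ≡ 23·1 ≡ 23.
  x = λ² - 46 - 46 = 529 - 92 ≡ 14; y = λ·(46 - 14) - 24 ≡ 7. → (14, 7)
3B: (14, 7) + (46, 24). λ = (24 - 7)/(46 - 14) ≡ 17/32 mod 47. 32⁻¹ ≡ 25 (mod 47), so λ ≡ 2.
  x = λ² - 14 - 46 = 4 - 60 ≡ 38; y = λ·(14 - 38) - 7 ≡ 39. → (38, 39)
3B = (38, 39).
Finally 3A + 3B:
(37, 14) + (38, 39). λ = (39 - 14)/(38 - 37) ≡ 25/1 mod 47. 1⁻¹ ≡ 1 (mod 47), so λ ≡ 25.
  x = λ² - 37 - 38 = 625 - 75 ≡ 33; y = λ·(37 - 33) - 14 ≡ 39. → (33, 39)

(33, 39)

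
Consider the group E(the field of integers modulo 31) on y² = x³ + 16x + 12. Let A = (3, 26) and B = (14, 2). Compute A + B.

(8, 30)

(3, 26) + (14, 2). λ = (2 - 26)/(14 - 3) ≡ 7/11 mod 31. 11⁻¹ ≡ 17 (mod 31), so λ ≡ 26.
  x = λ² - 3 - 14 = 676 - 17 ≡ 8; y = λ·(3 - 8) - 26 ≡ 30. → (8, 30)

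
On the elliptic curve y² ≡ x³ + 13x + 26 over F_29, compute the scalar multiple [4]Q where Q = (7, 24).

(14, 20)

Double-and-add on 4 = (100)₂. Start with Q = (7, 24) for the leading 1-bit.
double: tangent at (7, 24): λ = (3·7² + 13)/(2·24) ≡ 15/19. 19⁻¹ ≡ 26 (mod 29) since 19·26 = 494 ≡ 1, so λ ≡ 15·26 ≡ 13.
  x = λ² - 7 - 7 = 169 - 14 ≡ 10; y = λ·(7 - 10) - 24 ≡ 24. → (10, 24)
double: tangent at (10, 24): λ = (3·10² + 13)/(2·24) ≡ 23/19. 19⁻¹ ≡ 26 (mod 29) since 19·26 = 494 ≡ 1, so λ ≡ 23·26 ≡ 18.
  x = λ² - 10 - 10 = 324 - 20 ≡ 14; y = λ·(10 - 14) - 24 ≡ 20. → (14, 20)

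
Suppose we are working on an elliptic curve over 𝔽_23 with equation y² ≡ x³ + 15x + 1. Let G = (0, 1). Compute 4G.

(18, 10)

Repeated addition: build up to 4G.
2G: tangent at (0, 1): λ = (3·0² + 15)/(2·1) ≡ 15/2. 2⁻¹ ≡ 12 (mod 23) since 2·12 = 24 ≡ 1, so λ ≡ 15·12 ≡ 19.
  x = λ² - 0 - 0 = 361 - 0 ≡ 16; y = λ·(0 - 16) - 1 ≡ 17. → (16, 17)
3G: (16, 17) + (0, 1). λ = (1 - 17)/(0 - 16) ≡ 7/7 mod 23. 7⁻¹ ≡ 10 (mod 23) since 7·10 = 70 ≡ 1, so λ ≡ 1.
  x = λ² - 16 - 0 = 1 - 16 ≡ 8; y = λ·(16 - 8) - 17 ≡ 14. → (8, 14)
4G: (8, 14) + (0, 1). λ = (1 - 14)/(0 - 8) ≡ 10/15 mod 23. 15⁻¹ ≡ 20 (mod 23), so λ ≡ 16.
  x = λ² - 8 - 0 = 256 - 8 ≡ 18; y = λ·(8 - 18) - 14 ≡ 10. → (18, 10)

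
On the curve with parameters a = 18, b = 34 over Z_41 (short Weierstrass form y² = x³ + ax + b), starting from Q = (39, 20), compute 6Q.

Double-and-add on 6 = (110)₂. Start with Q = (39, 20) for the leading 1-bit.
double: tangent at (39, 20): λ = (3·39² + 18)/(2·20) ≡ 30/40. 40⁻¹ ≡ 40 (mod 41), so λ ≡ 30·40 ≡ 11.
  x = λ² - 39 - 39 = 121 - 78 ≡ 2; y = λ·(39 - 2) - 20 ≡ 18. → (2, 18)
add Q: (2, 18) + (39, 20). λ = (20 - 18)/(39 - 2) ≡ 2/37 mod 41. 37⁻¹ ≡ 10 (mod 41) since 37·10 = 370 ≡ 1, so λ ≡ 20.
  x = λ² - 2 - 39 = 400 - 41 ≡ 31; y = λ·(2 - 31) - 18 ≡ 17. → (31, 17)
double: tangent at (31, 17): λ = (3·31² + 18)/(2·17) ≡ 31/34. 34⁻¹ ≡ 35 (mod 41) since 34·35 = 1190 ≡ 1, so λ ≡ 31·35 ≡ 19.
  x = λ² - 31 - 31 = 361 - 62 ≡ 12; y = λ·(31 - 12) - 17 ≡ 16. → (12, 16)

(12, 16)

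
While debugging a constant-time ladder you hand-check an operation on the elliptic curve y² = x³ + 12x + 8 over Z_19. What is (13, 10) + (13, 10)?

tangent at (13, 10): λ = (3·13² + 12)/(2·10) ≡ 6/1. 1⁻¹ ≡ 1 (mod 19) since 1·1 = 1 ≡ 1, so λ ≡ 6·1 ≡ 6.
  x = λ² - 13 - 13 = 36 - 26 ≡ 10; y = λ·(13 - 10) - 10 ≡ 8. → (10, 8)

(10, 8)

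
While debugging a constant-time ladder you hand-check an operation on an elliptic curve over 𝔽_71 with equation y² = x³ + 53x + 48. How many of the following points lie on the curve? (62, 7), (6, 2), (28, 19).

1

(62, 7): 7² ≡ 49, rhs ≡ 49 → on.
(6, 2): 2² ≡ 4, rhs ≡ 14 → off.
(28, 19): 19² ≡ 6, rhs ≡ 54 → off.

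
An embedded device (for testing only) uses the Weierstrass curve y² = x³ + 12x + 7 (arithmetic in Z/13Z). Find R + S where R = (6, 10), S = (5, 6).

(5, 7)

(6, 10) + (5, 6). λ = (6 - 10)/(5 - 6) ≡ 9/12 mod 13. 12⁻¹ ≡ 12 (mod 13), so λ ≡ 4.
  x = λ² - 6 - 5 = 16 - 11 ≡ 5; y = λ·(6 - 5) - 10 ≡ 7. → (5, 7)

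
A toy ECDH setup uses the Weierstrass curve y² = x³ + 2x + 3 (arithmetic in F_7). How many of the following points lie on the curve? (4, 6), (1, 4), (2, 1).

(4, 6): 6² ≡ 1, rhs ≡ 5 → off.
(1, 4): 4² ≡ 2, rhs ≡ 6 → off.
(2, 1): 1² ≡ 1, rhs ≡ 1 → on.

1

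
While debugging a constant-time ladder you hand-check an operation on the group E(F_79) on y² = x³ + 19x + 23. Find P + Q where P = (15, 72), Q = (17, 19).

(58, 1)

(15, 72) + (17, 19). λ = (19 - 72)/(17 - 15) ≡ 26/2 mod 79. 2⁻¹ ≡ 40 (mod 79) since 2·40 = 80 ≡ 1, so λ ≡ 13.
  x = λ² - 15 - 17 = 169 - 32 ≡ 58; y = λ·(15 - 58) - 72 ≡ 1. → (58, 1)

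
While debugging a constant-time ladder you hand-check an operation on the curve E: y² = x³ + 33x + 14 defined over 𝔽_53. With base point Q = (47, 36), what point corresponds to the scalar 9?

(41, 40)

Repeated addition: build up to 9Q.
2Q: tangent at (47, 36): λ = (3·47² + 33)/(2·36) ≡ 35/19. 19⁻¹ ≡ 14 (mod 53), so λ ≡ 35·14 ≡ 13.
  x = λ² - 47 - 47 = 169 - 94 ≡ 22; y = λ·(47 - 22) - 36 ≡ 24. → (22, 24)
3Q: (22, 24) + (47, 36). λ = (36 - 24)/(47 - 22) ≡ 12/25 mod 53. 25⁻¹ ≡ 17 (mod 53) since 25·17 = 425 ≡ 1, so λ ≡ 45.
  x = λ² - 22 - 47 = 2025 - 69 ≡ 48; y = λ·(22 - 48) - 24 ≡ 25. → (48, 25)
4Q: (48, 25) + (47, 36). λ = (36 - 25)/(47 - 48) ≡ 11/52 mod 53. 52⁻¹ ≡ 52 (mod 53), so λ ≡ 42.
  x = λ² - 48 - 47 = 1764 - 95 ≡ 26; y = λ·(48 - 26) - 25 ≡ 51. → (26, 51)
5Q: (26, 51) + (47, 36). λ = (36 - 51)/(47 - 26) ≡ 38/21 mod 53. 21⁻¹ ≡ 48 (mod 53), so λ ≡ 22.
  x = λ² - 26 - 47 = 484 - 73 ≡ 40; y = λ·(26 - 40) - 51 ≡ 12. → (40, 12)
6Q: (40, 12) + (47, 36). λ = (36 - 12)/(47 - 40) ≡ 24/7 mod 53. 7⁻¹ ≡ 38 (mod 53), so λ ≡ 11.
  x = λ² - 40 - 47 = 121 - 87 ≡ 34; y = λ·(40 - 34) - 12 ≡ 1. → (34, 1)
7Q: (34, 1) + (47, 36). λ = (36 - 1)/(47 - 34) ≡ 35/13 mod 53. 13⁻¹ ≡ 49 (mod 53), so λ ≡ 19.
  x = λ² - 34 - 47 = 361 - 81 ≡ 15; y = λ·(34 - 15) - 1 ≡ 42. → (15, 42)
8Q: (15, 42) + (47, 36). λ = (36 - 42)/(47 - 15) ≡ 47/32 mod 53. 32⁻¹ ≡ 5 (mod 53) since 32·5 = 160 ≡ 1, so λ ≡ 23.
  x = λ² - 15 - 47 = 529 - 62 ≡ 43; y = λ·(15 - 43) - 42 ≡ 3. → (43, 3)
9Q: (43, 3) + (47, 36). λ = (36 - 3)/(47 - 43) ≡ 33/4 mod 53. 4⁻¹ ≡ 40 (mod 53) since 4·40 = 160 ≡ 1, so λ ≡ 48.
  x = λ² - 43 - 47 = 2304 - 90 ≡ 41; y = λ·(43 - 41) - 3 ≡ 40. → (41, 40)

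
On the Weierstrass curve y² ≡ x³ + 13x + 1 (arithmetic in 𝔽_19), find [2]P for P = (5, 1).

tangent at (5, 1): λ = (3·5² + 13)/(2·1) ≡ 12/2. 2⁻¹ ≡ 10 (mod 19) since 2·10 = 20 ≡ 1, so λ ≡ 12·10 ≡ 6.
  x = λ² - 5 - 5 = 36 - 10 ≡ 7; y = λ·(5 - 7) - 1 ≡ 6. → (7, 6)

(7, 6)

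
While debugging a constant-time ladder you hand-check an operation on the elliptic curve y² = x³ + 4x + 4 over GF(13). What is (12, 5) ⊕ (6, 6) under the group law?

(12, 5) + (6, 6). λ = (6 - 5)/(6 - 12) ≡ 1/7 mod 13. 7⁻¹ ≡ 2 (mod 13) since 7·2 = 14 ≡ 1, so λ ≡ 2.
  x = λ² - 12 - 6 = 4 - 18 ≡ 12; y = λ·(12 - 12) - 5 ≡ 8. → (12, 8)

(12, 8)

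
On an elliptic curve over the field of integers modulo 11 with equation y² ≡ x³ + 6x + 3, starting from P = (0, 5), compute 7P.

Double-and-add on 7 = (111)₂. Start with P = (0, 5) for the leading 1-bit.
double: tangent at (0, 5): λ = (3·0² + 6)/(2·5) ≡ 6/10. 10⁻¹ ≡ 10 (mod 11), so λ ≡ 6·10 ≡ 5.
  x = λ² - 0 - 0 = 25 - 0 ≡ 3; y = λ·(0 - 3) - 5 ≡ 2. → (3, 2)
add P: (3, 2) + (0, 5). λ = (5 - 2)/(0 - 3) ≡ 3/8 mod 11. 8⁻¹ ≡ 7 (mod 11), so λ ≡ 10.
  x = λ² - 3 - 0 = 100 - 3 ≡ 9; y = λ·(3 - 9) - 2 ≡ 4. → (9, 4)
double: tangent at (9, 4): λ = (3·9² + 6)/(2·4) ≡ 7/8. 8⁻¹ ≡ 7 (mod 11), so λ ≡ 7·7 ≡ 5.
  x = λ² - 9 - 9 = 25 - 18 ≡ 7; y = λ·(9 - 7) - 4 ≡ 6. → (7, 6)
add P: (7, 6) + (0, 5). λ = (5 - 6)/(0 - 7) ≡ 10/4 mod 11. 4⁻¹ ≡ 3 (mod 11), so λ ≡ 8.
  x = λ² - 7 - 0 = 64 - 7 ≡ 2; y = λ·(7 - 2) - 6 ≡ 1. → (2, 1)

(2, 1)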